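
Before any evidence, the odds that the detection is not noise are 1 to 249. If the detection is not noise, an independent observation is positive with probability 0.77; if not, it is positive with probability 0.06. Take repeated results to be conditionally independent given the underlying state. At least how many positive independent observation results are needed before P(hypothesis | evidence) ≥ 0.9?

Prior odds = 1/249.
Likelihood ratio of a positive = 0.77/0.06 = 77/6.
Target posterior odds = 0.9/0.1 = 9.
Require (77/6)ⁿ ≥ 9 ÷ (1/249) = 2241.
(77/6)³ = 456533/216 falls short of 2241 but (77/6)⁴ = 35153041/1296 reaches it, so n = 4.

4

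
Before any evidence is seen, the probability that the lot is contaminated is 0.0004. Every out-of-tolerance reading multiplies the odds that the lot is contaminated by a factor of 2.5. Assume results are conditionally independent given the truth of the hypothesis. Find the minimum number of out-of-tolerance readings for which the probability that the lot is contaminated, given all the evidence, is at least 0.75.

Prior odds = 0.0004/0.9996 = 1/2499.
Likelihood ratio per out-of-tolerance reading = 2.5.
Target odds: 0.75 ÷ 0.25 = 3.
Require 2.5ⁿ ≥ 3 ÷ (1/2499) = 7497.
2.5⁹ = 1953125/512 falls short of 7497 but 2.5¹⁰ = 9765625/1024 reaches it, so n = 10.

10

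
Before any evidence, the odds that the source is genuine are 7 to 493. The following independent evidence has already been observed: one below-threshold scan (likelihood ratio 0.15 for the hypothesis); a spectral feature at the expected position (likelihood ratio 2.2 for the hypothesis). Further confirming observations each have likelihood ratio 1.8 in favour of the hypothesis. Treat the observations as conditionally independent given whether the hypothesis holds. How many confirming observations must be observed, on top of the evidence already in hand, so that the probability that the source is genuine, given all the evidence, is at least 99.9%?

21

Prior odds = 7/493.
Combined Bayes factor of the evidence already in hand = 0.15 × 2.2 = 0.33.
Odds after that evidence = (7/493) × 0.33 = 231/49300.
Target odds = 0.999/0.001 = 999.
Need 1.8ⁿ ≥ 999 ÷ (231/49300) = 16416900/77.
1.8²⁰ ≈127482 falls short of 16416900/77 but 1.8²¹ ≈229468 reaches it, so n = 21.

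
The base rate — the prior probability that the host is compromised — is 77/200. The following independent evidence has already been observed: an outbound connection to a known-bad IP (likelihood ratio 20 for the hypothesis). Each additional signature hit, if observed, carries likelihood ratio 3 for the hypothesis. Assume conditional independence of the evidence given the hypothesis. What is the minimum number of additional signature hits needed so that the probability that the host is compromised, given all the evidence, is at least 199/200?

3

Prior odds = 0.385/0.615 = 77/123.
Bayes factor of the evidence already in hand = 20.
Odds after that evidence = (77/123) × 20 = 1540/123.
Target odds = 0.995/0.005 = 199.
Need 3ⁿ ≥ 199 ÷ (1540/123) = 24477/1540.
3² = 9 falls short of 24477/1540 but 3³ = 27 reaches it, so n = 3.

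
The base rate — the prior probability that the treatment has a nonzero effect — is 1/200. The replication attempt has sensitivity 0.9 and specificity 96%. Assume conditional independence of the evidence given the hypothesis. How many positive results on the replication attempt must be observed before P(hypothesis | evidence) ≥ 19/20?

Prior odds = 0.005/0.995 = 1/199.
False-positive rate = 1 − 0.96 = 0.04; likelihood ratio of a positive = 0.9/0.04 = 22.5.
Target odds: 0.95 ÷ 0.05 = 19.
Need (1/199) × 22.5ⁿ ≥ 19, i.e. 22.5ⁿ ≥ 3781.
22.5² = 506.25 falls short of 3781 but 22.5³ = 11390.625 reaches it, so n = 3.

3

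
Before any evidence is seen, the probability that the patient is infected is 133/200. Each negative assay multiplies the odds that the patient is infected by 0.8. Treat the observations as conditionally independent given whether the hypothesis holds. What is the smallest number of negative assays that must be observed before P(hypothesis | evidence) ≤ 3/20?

11

Prior odds = 0.665/0.335 = 133/67.
Likelihood ratio per negative assay = 0.8.
Target posterior odds = 0.15/0.85 = 3/17.
Require 0.8ⁿ ≤ 3/17 ÷ (133/67) = 201/2261.
0.8¹⁰ = 1048576/9765625 is still above 201/2261 but 0.8¹¹ = 4194304/48828125 is at or below it, so n = 11.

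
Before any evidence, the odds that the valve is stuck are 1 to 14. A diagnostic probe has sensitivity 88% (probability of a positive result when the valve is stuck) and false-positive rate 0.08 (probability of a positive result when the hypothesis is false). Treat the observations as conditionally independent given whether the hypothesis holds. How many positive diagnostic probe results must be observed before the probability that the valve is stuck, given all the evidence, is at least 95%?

Prior odds = 1/14.
Likelihood ratio of a positive result = 0.88/0.08 = 11.
Target odds: 0.95 ÷ 0.05 = 19.
Need (1/14) × 11ⁿ ≥ 19, i.e. 11ⁿ ≥ 266.
11² = 121 falls short of 266 but 11³ = 1331 reaches it, so n = 3.

3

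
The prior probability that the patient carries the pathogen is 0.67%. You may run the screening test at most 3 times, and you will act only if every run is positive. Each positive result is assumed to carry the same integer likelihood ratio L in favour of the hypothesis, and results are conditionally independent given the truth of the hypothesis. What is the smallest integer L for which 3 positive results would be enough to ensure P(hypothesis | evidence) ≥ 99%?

Prior odds = 0.0067/0.9933 = 67/9933.
Target odds = 0.99/0.01 = 99.
Need L³ ≥ 99 ÷ (67/9933) = 983367/67.
24³ = 13824 < 983367/67 ≤ 15625 = 25³, so L = 25.

25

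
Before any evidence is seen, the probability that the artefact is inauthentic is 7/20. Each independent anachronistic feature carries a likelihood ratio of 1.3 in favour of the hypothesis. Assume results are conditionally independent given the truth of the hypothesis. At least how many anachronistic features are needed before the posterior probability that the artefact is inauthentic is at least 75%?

7

Prior odds: 0.35 ÷ 0.65 = 7/13.
Likelihood ratio per anachronistic feature = 1.3.
Target odds: 0.75 ÷ 0.25 = 3.
Require 1.3ⁿ ≥ 3 ÷ (7/13) = 39/7.
1.3⁶ = 4826809/1000000 falls short of 39/7 but 1.3⁷ = 62748517/10000000 reaches it, so n = 7.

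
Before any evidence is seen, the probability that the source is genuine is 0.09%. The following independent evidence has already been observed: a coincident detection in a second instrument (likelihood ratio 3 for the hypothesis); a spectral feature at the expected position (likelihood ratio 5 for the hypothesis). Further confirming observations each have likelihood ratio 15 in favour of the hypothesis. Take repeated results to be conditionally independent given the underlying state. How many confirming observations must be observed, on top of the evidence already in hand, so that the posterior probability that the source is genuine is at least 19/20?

3

Prior odds = 0.0009/0.9991 = 9/9991.
Combined Bayes factor of the evidence already in hand = 3 × 5 = 15.
Odds after that evidence = (9/9991) × 15 = 135/9991.
Target odds = 0.95/0.05 = 19.
Need 15ⁿ ≥ 19 ÷ (135/9991) = 189829/135.
15² = 225 falls short of 189829/135 but 15³ = 3375 reaches it, so n = 3.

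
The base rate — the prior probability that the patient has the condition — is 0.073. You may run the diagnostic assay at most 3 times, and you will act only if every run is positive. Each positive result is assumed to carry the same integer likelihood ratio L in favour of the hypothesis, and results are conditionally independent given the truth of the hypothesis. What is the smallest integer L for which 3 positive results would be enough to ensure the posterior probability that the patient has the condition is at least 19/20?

7

Prior odds = 0.073/0.927 = 73/927.
Target odds = 0.95/0.05 = 19.
Need L³ ≥ 19 ÷ (73/927) = 17613/73.
6³ = 216 < 17613/73 ≤ 343 = 7³, so L = 7.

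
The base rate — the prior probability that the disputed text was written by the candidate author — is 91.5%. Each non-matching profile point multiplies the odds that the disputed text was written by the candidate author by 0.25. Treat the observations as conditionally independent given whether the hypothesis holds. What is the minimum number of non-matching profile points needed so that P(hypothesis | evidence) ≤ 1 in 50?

5

Prior odds: 0.915 ÷ 0.085 = 183/17.
Likelihood ratio per non-matching profile point = 0.25.
Target odds: 0.02 ÷ 0.98 = 1/49.
Require 0.25ⁿ ≤ 1/49 ÷ (183/17) = 17/8967.
0.25⁴ = 0.00390625 is still above 17/8967 but 0.25⁵ = 1/1024 is at or below it, so n = 5.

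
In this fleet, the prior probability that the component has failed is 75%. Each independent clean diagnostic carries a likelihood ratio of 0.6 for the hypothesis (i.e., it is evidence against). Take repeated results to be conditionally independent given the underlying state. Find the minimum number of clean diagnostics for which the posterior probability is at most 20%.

Prior odds: 0.75 ÷ 0.25 = 3.
Likelihood ratio per clean diagnostic = 0.6.
Target posterior odds = 0.2/0.8 = 0.25.
Require 0.6ⁿ ≤ 0.25 ÷ 3 = 1/12.
0.6⁴ = 0.1296 is still above 1/12 but 0.6⁵ = 0.07776 is at or below it, so n = 5.

5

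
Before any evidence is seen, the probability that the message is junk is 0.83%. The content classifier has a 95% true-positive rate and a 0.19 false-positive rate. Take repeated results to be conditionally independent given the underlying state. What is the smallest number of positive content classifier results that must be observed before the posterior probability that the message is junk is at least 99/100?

Prior odds = 0.0083/0.9917 = 83/9917.
Likelihood ratio of a positive result = 0.95/0.19 = 5.
Target posterior odds = 0.99/0.01 = 99.
Need (83/9917) × 5ⁿ ≥ 99, i.e. 5ⁿ ≥ 981783/83.
5⁵ = 3125 falls short of 981783/83 but 5⁶ = 15625 reaches it, so n = 6.

6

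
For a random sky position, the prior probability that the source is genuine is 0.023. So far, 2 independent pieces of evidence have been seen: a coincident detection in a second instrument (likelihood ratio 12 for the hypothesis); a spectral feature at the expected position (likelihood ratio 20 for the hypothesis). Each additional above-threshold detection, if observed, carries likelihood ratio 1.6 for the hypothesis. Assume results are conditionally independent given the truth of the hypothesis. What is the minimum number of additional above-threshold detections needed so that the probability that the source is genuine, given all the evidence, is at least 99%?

7

Prior odds = 0.023/0.977 = 23/977.
Combined Bayes factor of the evidence already in hand = 12 × 20 = 240.
Odds after that evidence = (23/977) × 240 = 5520/977.
Target odds = 0.99/0.01 = 99.
Need 1.6ⁿ ≥ 99 ÷ (5520/977) = 32241/1840.
1.6⁶ = 262144/15625 falls short of 32241/1840 but 1.6⁷ = 2097152/78125 reaches it, so n = 7.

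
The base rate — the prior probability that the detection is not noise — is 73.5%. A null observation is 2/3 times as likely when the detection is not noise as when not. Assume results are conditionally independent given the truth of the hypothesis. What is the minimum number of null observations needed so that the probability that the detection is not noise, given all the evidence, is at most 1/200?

Prior odds: 0.735 ÷ 0.265 = 147/53.
Likelihood ratio per null observation = 2/3.
Target posterior odds = 0.005/0.995 = 1/199.
Require (2/3)ⁿ ≤ 1/199 ÷ (147/53) = 53/29253.
(2/3)¹⁵ = 32768/14348907 is still above 53/29253 but (2/3)¹⁶ = 65536/43046721 is at or below it, so n = 16.

16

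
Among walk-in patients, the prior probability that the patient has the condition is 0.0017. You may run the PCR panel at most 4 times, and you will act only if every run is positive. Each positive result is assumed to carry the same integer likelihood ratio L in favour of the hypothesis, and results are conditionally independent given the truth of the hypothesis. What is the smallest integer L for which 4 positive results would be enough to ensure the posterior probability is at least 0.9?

Prior odds = 0.0017/0.9983 = 17/9983.
Target odds = 0.9/0.1 = 9.
Need L⁴ ≥ 9 ÷ (17/9983) = 89847/17.
8⁴ = 4096 < 89847/17 ≤ 6561 = 9⁴, so L = 9.

9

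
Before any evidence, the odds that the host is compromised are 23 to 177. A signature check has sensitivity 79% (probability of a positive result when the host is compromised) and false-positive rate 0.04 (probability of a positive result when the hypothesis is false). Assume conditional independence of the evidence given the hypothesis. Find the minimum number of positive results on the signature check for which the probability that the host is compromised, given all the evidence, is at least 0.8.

Prior odds = 23/177.
Likelihood ratio of a positive result = 0.79/0.04 = 19.75.
Target odds: 0.8 ÷ 0.2 = 4.
Require 19.75ⁿ ≥ 4 ÷ (23/177) = 708/23.
19.75¹ = 19.75 falls short of 708/23 but 19.75² = 390.0625 reaches it, so n = 2.

2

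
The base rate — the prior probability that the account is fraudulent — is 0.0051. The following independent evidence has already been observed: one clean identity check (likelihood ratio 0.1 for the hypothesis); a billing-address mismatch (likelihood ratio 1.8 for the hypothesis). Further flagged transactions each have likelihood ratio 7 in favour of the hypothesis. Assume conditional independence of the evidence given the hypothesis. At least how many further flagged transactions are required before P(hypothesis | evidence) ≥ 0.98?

Prior odds = 0.0051/0.9949 = 51/9949.
Combined Bayes factor of the evidence already in hand = 0.1 × 1.8 = 0.18.
Odds after that evidence = (51/9949) × 0.18 = 459/497450.
Target odds = 0.98/0.02 = 49.
Need 7ⁿ ≥ 49 ÷ (459/497450) = 24375050/459.
7⁵ = 16807 falls short of 24375050/459 but 7⁶ = 117649 reaches it, so n = 6.

6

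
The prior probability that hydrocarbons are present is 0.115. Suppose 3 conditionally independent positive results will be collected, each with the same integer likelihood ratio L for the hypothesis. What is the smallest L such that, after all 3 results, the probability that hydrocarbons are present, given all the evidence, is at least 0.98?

8

Prior odds = 0.115/0.885 = 23/177.
Target odds = 0.98/0.02 = 49.
Need L³ ≥ 49 ÷ (23/177) = 8673/23.
7³ = 343 < 8673/23 ≤ 512 = 8³, so L = 8.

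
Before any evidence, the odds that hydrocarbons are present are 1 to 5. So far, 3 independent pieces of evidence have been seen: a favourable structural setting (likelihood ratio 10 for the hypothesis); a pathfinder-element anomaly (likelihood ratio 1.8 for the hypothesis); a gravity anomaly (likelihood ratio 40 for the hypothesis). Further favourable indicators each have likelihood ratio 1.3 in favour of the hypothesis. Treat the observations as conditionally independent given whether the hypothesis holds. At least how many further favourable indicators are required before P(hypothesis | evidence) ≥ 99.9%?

Prior odds = 0.2.
Combined Bayes factor of the evidence already in hand = 10 × 1.8 × 40 = 720.
Odds after that evidence = 0.2 × 720 = 144.
Target odds = 0.999/0.001 = 999.
Need 1.3ⁿ ≥ 999 ÷ 144 = 6.9375.
1.3⁷ = 62748517/10000000 falls short of 6.9375 but 1.3⁸ = 815730721/100000000 reaches it, so n = 8.

8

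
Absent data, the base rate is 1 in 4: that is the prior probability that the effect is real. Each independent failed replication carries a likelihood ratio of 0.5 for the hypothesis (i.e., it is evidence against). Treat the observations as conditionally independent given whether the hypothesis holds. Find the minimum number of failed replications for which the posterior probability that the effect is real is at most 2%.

5

Prior odds: 0.25 ÷ 0.75 = 1/3.
Likelihood ratio per failed replication = 0.5.
Target posterior odds = 0.02/0.98 = 1/49.
Require 0.5ⁿ ≤ 1/49 ÷ (1/3) = 3/49.
0.5⁴ = 0.0625 is still above 3/49 but 0.5⁵ = 0.03125 is at or below it, so n = 5.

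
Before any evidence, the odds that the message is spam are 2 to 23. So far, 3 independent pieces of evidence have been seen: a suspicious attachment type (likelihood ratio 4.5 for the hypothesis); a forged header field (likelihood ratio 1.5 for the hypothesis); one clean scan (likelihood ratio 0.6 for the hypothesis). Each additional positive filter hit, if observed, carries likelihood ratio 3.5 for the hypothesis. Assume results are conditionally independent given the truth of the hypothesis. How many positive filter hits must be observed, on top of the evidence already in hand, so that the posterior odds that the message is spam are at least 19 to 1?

4

Prior odds = 2/23.
Combined Bayes factor of the evidence already in hand = 4.5 × 1.5 × 0.6 = 4.05.
Odds after that evidence = (2/23) × 4.05 = 81/230.
Target odds = 19.
Need 3.5ⁿ ≥ 19 ÷ (81/230) = 4370/81.
3.5³ = 42.875 falls short of 4370/81 but 3.5⁴ = 150.0625 reaches it, so n = 4.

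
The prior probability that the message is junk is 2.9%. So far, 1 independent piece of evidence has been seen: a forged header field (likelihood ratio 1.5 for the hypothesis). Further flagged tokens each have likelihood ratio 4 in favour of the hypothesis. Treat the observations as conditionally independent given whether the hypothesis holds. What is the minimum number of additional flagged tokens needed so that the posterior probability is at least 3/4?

4

Prior odds = 0.029/0.971 = 29/971.
Bayes factor of the evidence already in hand = 1.5.
Odds after that evidence = (29/971) × 1.5 = 87/1942.
Target odds = 0.75/0.25 = 3.
Need 4ⁿ ≥ 3 ÷ (87/1942) = 1942/29.
4³ = 64 falls short of 1942/29 but 4⁴ = 256 reaches it, so n = 4.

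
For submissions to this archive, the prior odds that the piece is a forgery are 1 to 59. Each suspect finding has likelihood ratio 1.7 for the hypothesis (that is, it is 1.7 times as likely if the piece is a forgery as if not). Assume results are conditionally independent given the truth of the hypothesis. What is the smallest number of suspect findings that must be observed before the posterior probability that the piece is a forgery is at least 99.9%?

Prior odds = 1/59.
Likelihood ratio per suspect finding = 1.7.
Target posterior odds = 0.999/0.001 = 999.
Require 1.7ⁿ ≥ 999 ÷ (1/59) = 58941.
1.7²⁰ ≈40642.3 falls short of 58941 but 1.7²¹ ≈69091.9 reaches it, so n = 21.

21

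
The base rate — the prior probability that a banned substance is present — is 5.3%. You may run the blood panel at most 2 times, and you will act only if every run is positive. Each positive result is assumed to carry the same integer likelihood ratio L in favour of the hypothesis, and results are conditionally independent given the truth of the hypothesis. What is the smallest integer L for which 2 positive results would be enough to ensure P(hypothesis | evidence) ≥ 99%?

43

Prior odds = 0.053/0.947 = 53/947.
Target odds = 0.99/0.01 = 99.
Need L² ≥ 99 ÷ (53/947) = 93753/53.
42² = 1764 < 93753/53 ≤ 1849 = 43², so L = 43.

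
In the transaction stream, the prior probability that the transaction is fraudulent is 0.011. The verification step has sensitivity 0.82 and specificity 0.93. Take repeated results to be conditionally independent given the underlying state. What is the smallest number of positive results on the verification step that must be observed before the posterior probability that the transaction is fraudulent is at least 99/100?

Prior odds: 0.011 ÷ 0.989 = 11/989.
False-positive rate = 1 − 0.93 = 0.07; likelihood ratio of a positive = 0.82/0.07 = 82/7.
Target posterior odds = 0.99/0.01 = 99.
Require (82/7)ⁿ ≥ 99 ÷ (11/989) = 8901.
(82/7)³ = 551368/343 falls short of 8901 but (82/7)⁴ = 45212176/2401 reaches it, so n = 4.

4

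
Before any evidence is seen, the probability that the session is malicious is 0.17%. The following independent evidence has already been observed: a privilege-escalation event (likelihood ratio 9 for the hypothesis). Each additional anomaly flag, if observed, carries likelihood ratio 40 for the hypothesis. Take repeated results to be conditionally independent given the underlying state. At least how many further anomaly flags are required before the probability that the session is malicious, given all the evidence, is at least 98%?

Prior odds = 0.0017/0.9983 = 17/9983.
Bayes factor of the evidence already in hand = 9.
Odds after that evidence = (17/9983) × 9 = 153/9983.
Target odds = 0.98/0.02 = 49.
Need 40ⁿ ≥ 49 ÷ (153/9983) = 489167/153.
40² = 1600 falls short of 489167/153 but 40³ = 64000 reaches it, so n = 3.

3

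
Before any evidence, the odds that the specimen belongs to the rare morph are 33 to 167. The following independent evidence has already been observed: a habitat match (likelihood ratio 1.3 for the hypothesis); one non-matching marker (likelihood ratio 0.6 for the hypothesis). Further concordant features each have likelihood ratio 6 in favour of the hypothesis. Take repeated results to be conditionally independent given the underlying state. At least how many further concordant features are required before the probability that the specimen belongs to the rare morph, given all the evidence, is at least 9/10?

Prior odds = 33/167.
Combined Bayes factor of the evidence already in hand = 1.3 × 0.6 = 0.78.
Odds after that evidence = (33/167) × 0.78 = 1287/8350.
Target odds = 0.9/0.1 = 9.
Need 6ⁿ ≥ 9 ÷ (1287/8350) = 8350/143.
6² = 36 falls short of 8350/143 but 6³ = 216 reaches it, so n = 3.

3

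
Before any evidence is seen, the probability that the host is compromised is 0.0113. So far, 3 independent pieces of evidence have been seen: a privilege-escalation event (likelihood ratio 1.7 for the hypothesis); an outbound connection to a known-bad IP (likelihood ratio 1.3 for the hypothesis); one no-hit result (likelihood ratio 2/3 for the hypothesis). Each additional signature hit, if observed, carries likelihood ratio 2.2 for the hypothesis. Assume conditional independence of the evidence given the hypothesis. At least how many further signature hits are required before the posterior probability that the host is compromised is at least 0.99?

12

Prior odds = 0.0113/0.9887 = 113/9887.
Combined Bayes factor of the evidence already in hand = 1.7 × 1.3 × (2/3) = 221/150.
Odds after that evidence = (113/9887) × 221/150 = 24973/1483050.
Target odds = 0.99/0.01 = 99.
Need 2.2ⁿ ≥ 99 ÷ (24973/1483050) = 146821950/24973.
2.2¹¹ ≈5843.18 falls short of 146821950/24973 but 2.2¹² ≈12855 reaches it, so n = 12.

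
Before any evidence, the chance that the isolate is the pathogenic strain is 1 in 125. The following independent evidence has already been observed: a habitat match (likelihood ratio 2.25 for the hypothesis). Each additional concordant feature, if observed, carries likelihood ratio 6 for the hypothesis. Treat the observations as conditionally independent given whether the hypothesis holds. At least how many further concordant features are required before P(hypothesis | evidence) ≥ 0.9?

4

Prior odds = 0.008/0.992 = 1/124.
Bayes factor of the evidence already in hand = 2.25.
Odds after that evidence = (1/124) × 2.25 = 9/496.
Target odds = 0.9/0.1 = 9.
Need 6ⁿ ≥ 9 ÷ (9/496) = 496.
6³ = 216 falls short of 496 but 6⁴ = 1296 reaches it, so n = 4.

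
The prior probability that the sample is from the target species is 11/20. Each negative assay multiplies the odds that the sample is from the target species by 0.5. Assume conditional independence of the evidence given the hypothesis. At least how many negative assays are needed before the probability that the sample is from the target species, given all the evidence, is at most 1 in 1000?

11

Prior odds = 0.55/0.45 = 11/9.
Likelihood ratio per negative assay = 0.5.
Target odds: 0.001 ÷ 0.999 = 1/999.
Require 0.5ⁿ ≤ 1/999 ÷ (11/9) = 1/1221.
0.5¹⁰ = 1/1024 is still above 1/1221 but 0.5¹¹ = 1/2048 is at or below it, so n = 11.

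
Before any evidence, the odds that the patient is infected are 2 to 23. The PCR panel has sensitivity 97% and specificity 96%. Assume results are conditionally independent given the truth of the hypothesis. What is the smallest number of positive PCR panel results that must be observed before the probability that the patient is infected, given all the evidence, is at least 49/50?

2

Prior odds = 2/23.
False-positive rate = 1 − 0.96 = 0.04; likelihood ratio of a positive = 0.97/0.04 = 24.25.
Target odds: 0.98 ÷ 0.02 = 49.
Require 24.25ⁿ ≥ 49 ÷ (2/23) = 563.5.
24.25¹ = 24.25 falls short of 563.5 but 24.25² = 588.0625 reaches it, so n = 2.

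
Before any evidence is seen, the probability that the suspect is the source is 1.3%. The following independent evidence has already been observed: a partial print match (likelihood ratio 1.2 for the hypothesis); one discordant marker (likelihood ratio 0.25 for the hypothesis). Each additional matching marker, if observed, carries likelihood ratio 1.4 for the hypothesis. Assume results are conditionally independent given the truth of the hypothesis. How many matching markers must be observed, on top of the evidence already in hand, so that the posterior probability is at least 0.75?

20

Prior odds = 0.013/0.987 = 13/987.
Combined Bayes factor of the evidence already in hand = 1.2 × 0.25 = 0.3.
Odds after that evidence = (13/987) × 0.3 = 13/3290.
Target odds = 0.75/0.25 = 3.
Need 1.4ⁿ ≥ 3 ÷ (13/3290) = 9870/13.
1.4¹⁹ ≈597.63 falls short of 9870/13 but 1.4²⁰ ≈836.683 reaches it, so n = 20.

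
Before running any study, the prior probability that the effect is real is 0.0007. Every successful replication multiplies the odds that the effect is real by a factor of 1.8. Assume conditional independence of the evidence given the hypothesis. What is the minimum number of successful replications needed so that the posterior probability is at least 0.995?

Prior odds: 0.0007 ÷ 0.9993 = 7/9993.
Likelihood ratio per successful replication = 1.8.
Target posterior odds = 0.995/0.005 = 199.
Need (7/9993) × 1.8ⁿ ≥ 199, i.e. 1.8ⁿ ≥ 1988607/7.
1.8²¹ ≈229468 falls short of 1988607/7 but 1.8²² ≈413043 reaches it, so n = 22.

22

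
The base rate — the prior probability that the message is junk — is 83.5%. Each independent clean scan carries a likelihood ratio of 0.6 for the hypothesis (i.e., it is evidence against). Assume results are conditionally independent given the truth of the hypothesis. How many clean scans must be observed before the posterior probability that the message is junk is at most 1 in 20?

Prior odds: 0.835 ÷ 0.165 = 167/33.
Likelihood ratio per clean scan = 0.6.
Target posterior odds = 0.05/0.95 = 1/19.
Need (167/33) × 0.6ⁿ ≤ 1/19, i.e. 0.6ⁿ ≤ 33/3173.
0.6⁸ = 6561/390625 is still above 33/3173 but 0.6⁹ = 19683/1953125 is at or below it, so n = 9.

9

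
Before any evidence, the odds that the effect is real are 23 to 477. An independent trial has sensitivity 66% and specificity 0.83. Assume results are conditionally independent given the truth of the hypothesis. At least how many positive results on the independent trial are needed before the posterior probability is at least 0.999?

8

Prior odds = 23/477.
False-positive rate = 1 − 0.83 = 0.17; likelihood ratio of a positive = 0.66/0.17 = 66/17.
Target posterior odds = 0.999/0.001 = 999.
Require (66/17)ⁿ ≥ 999 ÷ (23/477) = 476523/23.
(66/17)⁷ ≈13294.3 falls short of 476523/23 but (66/17)⁸ ≈51613.1 reaches it, so n = 8.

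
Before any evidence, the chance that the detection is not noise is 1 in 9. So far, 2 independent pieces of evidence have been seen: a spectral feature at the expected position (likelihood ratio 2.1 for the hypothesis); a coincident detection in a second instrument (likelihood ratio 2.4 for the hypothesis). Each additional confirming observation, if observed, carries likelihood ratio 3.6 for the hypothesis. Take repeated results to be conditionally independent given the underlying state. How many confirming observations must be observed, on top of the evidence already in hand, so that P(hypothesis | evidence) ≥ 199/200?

5

Prior odds = (1/9)/(8/9) = 0.125.
Combined Bayes factor of the evidence already in hand = 2.1 × 2.4 = 5.04.
Odds after that evidence = 0.125 × 5.04 = 0.63.
Target odds = 0.995/0.005 = 199.
Need 3.6ⁿ ≥ 199 ÷ 0.63 = 19900/63.
3.6⁴ = 167.9616 falls short of 19900/63 but 3.6⁵ = 604.66176 reaches it, so n = 5.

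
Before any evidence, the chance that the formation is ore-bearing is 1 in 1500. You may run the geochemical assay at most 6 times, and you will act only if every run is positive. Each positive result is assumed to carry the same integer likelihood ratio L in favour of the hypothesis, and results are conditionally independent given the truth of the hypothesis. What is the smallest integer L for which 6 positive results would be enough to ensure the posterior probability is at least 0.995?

9

Prior odds = (1/1500)/(1499/1500) = 1/1499.
Target odds = 0.995/0.005 = 199.
Need L⁶ ≥ 199 ÷ (1/1499) = 298301.
8⁶ = 262144 < 298301 ≤ 531441 = 9⁶, so L = 9.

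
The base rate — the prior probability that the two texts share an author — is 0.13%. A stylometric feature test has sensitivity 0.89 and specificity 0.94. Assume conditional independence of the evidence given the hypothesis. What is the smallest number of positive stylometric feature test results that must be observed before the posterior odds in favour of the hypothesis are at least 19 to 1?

4

Prior odds: 0.0013 ÷ 0.9987 = 13/9987.
False-positive rate = 1 − 0.94 = 0.06; likelihood ratio of a positive = 0.89/0.06 = 89/6.
Target odds = 19.
Require (89/6)ⁿ ≥ 19 ÷ (13/9987) = 189753/13.
(89/6)³ = 704969/216 falls short of 189753/13 but (89/6)⁴ = 62742241/1296 reaches it, so n = 4.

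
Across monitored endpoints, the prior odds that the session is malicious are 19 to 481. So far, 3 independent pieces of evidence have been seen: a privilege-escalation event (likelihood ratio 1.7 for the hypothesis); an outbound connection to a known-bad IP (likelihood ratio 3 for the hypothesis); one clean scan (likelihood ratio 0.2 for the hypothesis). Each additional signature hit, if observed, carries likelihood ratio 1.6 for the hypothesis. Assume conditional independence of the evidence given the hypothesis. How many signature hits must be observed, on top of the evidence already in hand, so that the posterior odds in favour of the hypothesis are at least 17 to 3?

Prior odds = 19/481.
Combined Bayes factor of the evidence already in hand = 1.7 × 3 × 0.2 = 1.02.
Odds after that evidence = (19/481) × 1.02 = 969/24050.
Target odds = 17/3.
Need 1.6ⁿ ≥ 17/3 ÷ (969/24050) = 24050/171.
1.6¹⁰ ≈109.951 falls short of 24050/171 but 1.6¹¹ ≈175.922 reaches it, so n = 11.

11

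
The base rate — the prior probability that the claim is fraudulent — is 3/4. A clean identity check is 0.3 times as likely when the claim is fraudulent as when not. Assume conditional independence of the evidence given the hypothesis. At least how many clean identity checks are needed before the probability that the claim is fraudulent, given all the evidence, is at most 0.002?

7

Prior odds: 0.75 ÷ 0.25 = 3.
Likelihood ratio per clean identity check = 0.3.
Target posterior odds = 0.002/0.998 = 1/499.
Need 3 × 0.3ⁿ ≤ 1/499, i.e. 0.3ⁿ ≤ 1/1497.
0.3⁶ = 729/1000000 is still above 1/1497 but 0.3⁷ = 2187/10000000 is at or below it, so n = 7.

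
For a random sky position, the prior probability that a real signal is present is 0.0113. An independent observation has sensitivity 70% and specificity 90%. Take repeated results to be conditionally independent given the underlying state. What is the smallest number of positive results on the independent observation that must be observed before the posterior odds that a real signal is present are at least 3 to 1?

Prior odds = 0.0113/0.9887 = 113/9887.
False-positive rate = 1 − 0.9 = 0.1; likelihood ratio of a positive = 0.7/0.1 = 7.
Target odds = 3.
Require 7ⁿ ≥ 3 ÷ (113/9887) = 29661/113.
7² = 49 falls short of 29661/113 but 7³ = 343 reaches it, so n = 3.

3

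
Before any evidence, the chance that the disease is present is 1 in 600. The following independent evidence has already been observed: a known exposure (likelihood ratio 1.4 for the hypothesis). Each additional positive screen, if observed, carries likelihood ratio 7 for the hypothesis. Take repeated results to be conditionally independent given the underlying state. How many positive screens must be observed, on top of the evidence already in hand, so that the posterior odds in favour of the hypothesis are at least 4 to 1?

Prior odds = (1/600)/(599/600) = 1/599.
Bayes factor of the evidence already in hand = 1.4.
Odds after that evidence = (1/599) × 1.4 = 7/2995.
Target odds = 4.
Need 7ⁿ ≥ 4 ÷ (7/2995) = 11980/7.
7³ = 343 falls short of 11980/7 but 7⁴ = 2401 reaches it, so n = 4.

4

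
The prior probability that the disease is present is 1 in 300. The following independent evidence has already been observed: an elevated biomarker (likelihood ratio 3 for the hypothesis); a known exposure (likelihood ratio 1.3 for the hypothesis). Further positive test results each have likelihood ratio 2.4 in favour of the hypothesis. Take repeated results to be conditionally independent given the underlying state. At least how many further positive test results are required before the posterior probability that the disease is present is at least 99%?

11

Prior odds = (1/300)/(299/300) = 1/299.
Combined Bayes factor of the evidence already in hand = 3 × 1.3 = 3.9.
Odds after that evidence = (1/299) × 3.9 = 3/230.
Target odds = 0.99/0.01 = 99.
Need 2.4ⁿ ≥ 99 ÷ (3/230) = 7590.
2.4¹⁰ ≈6340.34 falls short of 7590 but 2.4¹¹ ≈15216.8 reaches it, so n = 11.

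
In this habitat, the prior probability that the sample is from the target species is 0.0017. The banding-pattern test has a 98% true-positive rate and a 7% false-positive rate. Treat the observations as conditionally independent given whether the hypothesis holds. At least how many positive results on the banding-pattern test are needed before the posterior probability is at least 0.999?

6

Prior odds: 0.0017 ÷ 0.9983 = 17/9983.
Likelihood ratio of a positive result = 0.98/0.07 = 14.
Target odds: 0.999 ÷ 0.001 = 999.
Require 14ⁿ ≥ 999 ÷ (17/9983) = 9973017/17.
14⁵ = 537824 falls short of 9973017/17 but 14⁶ = 7529536 reaches it, so n = 6.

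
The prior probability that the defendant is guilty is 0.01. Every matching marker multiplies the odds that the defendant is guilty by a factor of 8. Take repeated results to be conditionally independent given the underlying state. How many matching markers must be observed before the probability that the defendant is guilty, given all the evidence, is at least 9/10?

4

Prior odds: 0.01 ÷ 0.99 = 1/99.
Likelihood ratio per matching marker = 8.
Target odds: 0.9 ÷ 0.1 = 9.
Require 8ⁿ ≥ 9 ÷ (1/99) = 891.
8³ = 512 falls short of 891 but 8⁴ = 4096 reaches it, so n = 4.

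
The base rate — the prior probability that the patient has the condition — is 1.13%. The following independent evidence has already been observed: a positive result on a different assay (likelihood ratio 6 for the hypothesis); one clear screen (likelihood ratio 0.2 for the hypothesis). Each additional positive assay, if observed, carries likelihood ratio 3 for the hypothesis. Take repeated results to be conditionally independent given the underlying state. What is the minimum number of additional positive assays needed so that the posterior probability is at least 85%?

Prior odds = 0.0113/0.9887 = 113/9887.
Combined Bayes factor of the evidence already in hand = 6 × 0.2 = 1.2.
Odds after that evidence = (113/9887) × 1.2 = 678/49435.
Target odds = 0.85/0.15 = 17/3.
Need 3ⁿ ≥ 17/3 ÷ (678/49435) = 840395/2034.
3⁵ = 243 falls short of 840395/2034 but 3⁶ = 729 reaches it, so n = 6.

6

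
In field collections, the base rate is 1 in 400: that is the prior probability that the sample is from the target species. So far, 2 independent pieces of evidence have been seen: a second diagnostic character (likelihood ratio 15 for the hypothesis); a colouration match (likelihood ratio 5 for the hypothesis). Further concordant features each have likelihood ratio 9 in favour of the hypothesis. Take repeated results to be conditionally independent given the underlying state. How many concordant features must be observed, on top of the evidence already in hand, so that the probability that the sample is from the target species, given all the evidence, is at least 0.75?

2

Prior odds = 0.0025/0.9975 = 1/399.
Combined Bayes factor of the evidence already in hand = 15 × 5 = 75.
Odds after that evidence = (1/399) × 75 = 25/133.
Target odds = 0.75/0.25 = 3.
Need 9ⁿ ≥ 3 ÷ (25/133) = 15.96.
9¹ = 9 falls short of 15.96 but 9² = 81 reaches it, so n = 2.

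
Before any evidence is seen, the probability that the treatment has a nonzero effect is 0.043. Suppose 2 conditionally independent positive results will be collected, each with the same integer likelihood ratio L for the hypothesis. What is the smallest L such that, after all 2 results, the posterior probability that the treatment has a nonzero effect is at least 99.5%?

Prior odds = 0.043/0.957 = 43/957.
Target odds = 0.995/0.005 = 199.
Need L² ≥ 199 ÷ (43/957) = 190443/43.
66² = 4356 < 190443/43 ≤ 4489 = 67², so L = 67.

67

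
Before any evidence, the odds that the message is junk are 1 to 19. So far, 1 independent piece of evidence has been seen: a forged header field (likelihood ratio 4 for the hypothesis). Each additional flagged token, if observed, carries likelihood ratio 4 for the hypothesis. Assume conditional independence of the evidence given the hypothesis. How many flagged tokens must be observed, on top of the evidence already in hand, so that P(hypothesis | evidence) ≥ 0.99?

5

Prior odds = 1/19.
Bayes factor of the evidence already in hand = 4.
Odds after that evidence = (1/19) × 4 = 4/19.
Target odds = 0.99/0.01 = 99.
Need 4ⁿ ≥ 99 ÷ (4/19) = 470.25.
4⁴ = 256 falls short of 470.25 but 4⁵ = 1024 reaches it, so n = 5.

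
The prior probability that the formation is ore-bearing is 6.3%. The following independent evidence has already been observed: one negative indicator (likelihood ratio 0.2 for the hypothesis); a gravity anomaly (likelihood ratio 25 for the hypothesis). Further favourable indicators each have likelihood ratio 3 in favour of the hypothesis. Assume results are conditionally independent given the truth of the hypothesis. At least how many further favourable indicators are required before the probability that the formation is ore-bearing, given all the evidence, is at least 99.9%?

Prior odds = 0.063/0.937 = 63/937.
Combined Bayes factor of the evidence already in hand = 0.2 × 25 = 5.
Odds after that evidence = (63/937) × 5 = 315/937.
Target odds = 0.999/0.001 = 999.
Need 3ⁿ ≥ 999 ÷ (315/937) = 104007/35.
3⁷ = 2187 falls short of 104007/35 but 3⁸ = 6561 reaches it, so n = 8.

8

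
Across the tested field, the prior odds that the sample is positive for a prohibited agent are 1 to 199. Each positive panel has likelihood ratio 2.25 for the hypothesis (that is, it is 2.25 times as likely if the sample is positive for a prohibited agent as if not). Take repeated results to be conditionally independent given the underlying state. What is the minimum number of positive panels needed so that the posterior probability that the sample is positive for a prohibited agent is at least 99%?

13

Prior odds = 1/199.
Likelihood ratio per positive panel = 2.25.
Target odds: 0.99 ÷ 0.01 = 99.
Need (1/199) × 2.25ⁿ ≥ 99, i.e. 2.25ⁿ ≥ 19701.
2.25¹² ≈16834.1 falls short of 19701 but 2.25¹³ ≈37876.8 reaches it, so n = 13.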